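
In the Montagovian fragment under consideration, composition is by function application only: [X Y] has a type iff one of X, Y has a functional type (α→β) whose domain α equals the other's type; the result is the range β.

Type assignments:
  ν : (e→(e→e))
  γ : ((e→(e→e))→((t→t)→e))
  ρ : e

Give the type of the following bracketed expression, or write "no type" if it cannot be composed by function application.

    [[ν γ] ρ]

no type

[ν γ]: ((e→(e→e))→((t→t)→e)) applied to (e→(e→e)) yields ((t→t)→e).
[[ν γ] ρ]: ((t→t)→e) with e — neither is a function whose domain matches the other; composition fails here.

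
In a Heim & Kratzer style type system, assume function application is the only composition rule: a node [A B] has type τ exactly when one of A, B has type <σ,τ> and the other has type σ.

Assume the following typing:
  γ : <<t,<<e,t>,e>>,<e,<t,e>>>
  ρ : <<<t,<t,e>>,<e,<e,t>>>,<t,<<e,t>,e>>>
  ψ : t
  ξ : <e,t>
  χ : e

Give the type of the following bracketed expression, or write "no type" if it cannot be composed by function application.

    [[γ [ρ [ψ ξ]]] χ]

no type

[ψ ξ]: t and <e,t> cannot combine by function application — type clash.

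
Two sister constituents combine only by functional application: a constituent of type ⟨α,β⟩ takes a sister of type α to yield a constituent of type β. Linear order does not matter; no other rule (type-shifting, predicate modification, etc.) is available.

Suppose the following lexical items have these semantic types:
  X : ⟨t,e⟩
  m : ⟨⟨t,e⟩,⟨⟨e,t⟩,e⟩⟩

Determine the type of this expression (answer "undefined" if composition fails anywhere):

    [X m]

⟨⟨e,t⟩,e⟩

At [X m], m : ⟨⟨t,e⟩,⟨⟨e,t⟩,e⟩⟩ takes X : ⟨t,e⟩, giving ⟨⟨e,t⟩,e⟩.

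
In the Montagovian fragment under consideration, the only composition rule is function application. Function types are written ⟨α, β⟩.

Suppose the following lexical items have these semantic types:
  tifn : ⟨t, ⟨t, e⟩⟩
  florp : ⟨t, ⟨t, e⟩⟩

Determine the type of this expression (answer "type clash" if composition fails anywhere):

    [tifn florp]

type clash

[tifn florp]: ⟨t, ⟨t, e⟩⟩ with ⟨t, ⟨t, e⟩⟩ — neither is a function whose domain matches the other; composition fails here.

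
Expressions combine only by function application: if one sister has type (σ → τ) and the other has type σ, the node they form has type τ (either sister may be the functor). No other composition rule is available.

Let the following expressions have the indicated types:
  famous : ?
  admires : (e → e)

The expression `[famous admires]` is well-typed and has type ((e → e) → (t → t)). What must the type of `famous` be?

For [famous admires] to have type ((e → e) → (t → t)) with admires of type (e → e), famous must be the function: famous : ((e → e) → ((e → e) → (t → t))).

((e → e) → ((e → e) → (t → t)))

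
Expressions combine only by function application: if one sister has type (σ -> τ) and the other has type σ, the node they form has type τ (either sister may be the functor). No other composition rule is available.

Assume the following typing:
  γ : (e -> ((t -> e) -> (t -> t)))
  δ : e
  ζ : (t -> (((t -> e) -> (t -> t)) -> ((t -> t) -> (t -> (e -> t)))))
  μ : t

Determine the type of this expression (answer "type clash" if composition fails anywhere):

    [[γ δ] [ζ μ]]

((t -> t) -> (t -> (e -> t)))

[γ δ]: γ is (e -> ((t -> e) -> (t -> t))), δ is e; result ((t -> e) -> (t -> t)).
[ζ μ]: ζ is (t -> (((t -> e) -> (t -> t)) -> ((t -> t) -> (t -> (e -> t))))), μ is t; result (((t -> e) -> (t -> t)) -> ((t -> t) -> (t -> (e -> t)))).
[[γ δ] [ζ μ]]: [ζ μ] is (((t -> e) -> (t -> t)) -> ((t -> t) -> (t -> (e -> t)))), [γ δ] is ((t -> e) -> (t -> t)); result ((t -> t) -> (t -> (e -> t))).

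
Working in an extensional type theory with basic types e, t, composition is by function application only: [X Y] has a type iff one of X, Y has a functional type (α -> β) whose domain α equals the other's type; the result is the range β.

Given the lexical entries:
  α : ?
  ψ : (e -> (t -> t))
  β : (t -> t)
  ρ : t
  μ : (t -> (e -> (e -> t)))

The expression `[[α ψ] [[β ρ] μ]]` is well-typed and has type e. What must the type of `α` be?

For [[α ψ] [[β ρ] μ]] to have type e with [[β ρ] μ] of type (e -> (e -> t)), [α ψ] must be the function: [α ψ] : ((e -> (e -> t)) -> e).
For [α ψ] to have type ((e -> (e -> t)) -> e) with ψ of type (e -> (t -> t)), α must be the function: α : ((e -> (t -> t)) -> ((e -> (e -> t)) -> e)).

((e -> (t -> t)) -> ((e -> (e -> t)) -> e))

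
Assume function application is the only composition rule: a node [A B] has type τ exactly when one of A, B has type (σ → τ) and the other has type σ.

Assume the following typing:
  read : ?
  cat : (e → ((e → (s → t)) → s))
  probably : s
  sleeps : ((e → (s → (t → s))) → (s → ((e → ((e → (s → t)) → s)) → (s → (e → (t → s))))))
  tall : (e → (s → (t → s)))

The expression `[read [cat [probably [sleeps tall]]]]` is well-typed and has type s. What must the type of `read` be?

((s → (e → (t → s))) → s)

For [read [cat [probably [sleeps tall]]]] to have type s with [cat [probably [sleeps tall]]] of type (s → (e → (t → s))), read must be the function: read : ((s → (e → (t → s))) → s).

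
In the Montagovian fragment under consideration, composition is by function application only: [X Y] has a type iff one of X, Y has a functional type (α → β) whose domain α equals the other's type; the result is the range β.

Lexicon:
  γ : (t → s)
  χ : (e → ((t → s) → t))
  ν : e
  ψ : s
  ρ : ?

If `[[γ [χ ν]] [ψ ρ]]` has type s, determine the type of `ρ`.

(s → (t → s))

[[γ [χ ν]] [ψ ρ]] is required to be s. [γ [χ ν]] : t cannot yield s as functor, so [ψ ρ] : (t → s).
[ψ ρ] is required to be (t → s). ψ : s cannot yield (t → s) as functor, so ρ : (s → (t → s)).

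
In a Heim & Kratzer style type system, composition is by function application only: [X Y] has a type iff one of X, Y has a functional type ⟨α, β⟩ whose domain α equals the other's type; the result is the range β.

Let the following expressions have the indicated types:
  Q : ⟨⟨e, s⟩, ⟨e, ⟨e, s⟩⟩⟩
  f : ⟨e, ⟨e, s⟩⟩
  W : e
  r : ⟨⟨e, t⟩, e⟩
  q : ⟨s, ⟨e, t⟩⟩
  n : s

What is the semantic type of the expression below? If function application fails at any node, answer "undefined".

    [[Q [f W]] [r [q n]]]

[f W]: functor f : ⟨e, ⟨e, s⟩⟩, argument W : e; result ⟨e, s⟩.
[Q [f W]]: functor Q : ⟨⟨e, s⟩, ⟨e, ⟨e, s⟩⟩⟩, argument [f W] : ⟨e, s⟩; result ⟨e, ⟨e, s⟩⟩.
[q n]: functor q : ⟨s, ⟨e, t⟩⟩, argument n : s; result ⟨e, t⟩.
[r [q n]]: functor r : ⟨⟨e, t⟩, e⟩, argument [q n] : ⟨e, t⟩; result e.
[[Q [f W]] [r [q n]]]: functor [Q [f W]] : ⟨e, ⟨e, s⟩⟩, argument [r [q n]] : e; result ⟨e, s⟩.

⟨e, s⟩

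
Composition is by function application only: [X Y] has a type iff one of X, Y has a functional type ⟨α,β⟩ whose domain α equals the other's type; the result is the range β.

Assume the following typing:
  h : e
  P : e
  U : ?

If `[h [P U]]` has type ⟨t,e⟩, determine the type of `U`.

[h [P U]] must have type ⟨t,e⟩. The sister h has type e; that is not a function onto ⟨t,e⟩, so [P U] must be the functor, of type ⟨e,⟨t,e⟩⟩.
[P U] must have type ⟨e,⟨t,e⟩⟩. The sister P has type e; that is not a function onto ⟨e,⟨t,e⟩⟩, so U must be the functor, of type ⟨e,⟨e,⟨t,e⟩⟩⟩.

⟨e,⟨e,⟨t,e⟩⟩⟩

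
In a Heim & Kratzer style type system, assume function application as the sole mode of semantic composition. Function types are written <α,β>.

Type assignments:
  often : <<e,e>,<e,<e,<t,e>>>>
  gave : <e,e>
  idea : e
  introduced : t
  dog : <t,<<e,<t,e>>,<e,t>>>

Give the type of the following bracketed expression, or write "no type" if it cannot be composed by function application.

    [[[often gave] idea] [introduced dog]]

<e,t>

[often gave]: functor often : <<e,e>,<e,<e,<t,e>>>>, argument gave : <e,e>; result <e,<e,<t,e>>>.
[[often gave] idea]: functor [often gave] : <e,<e,<t,e>>>, argument idea : e; result <e,<t,e>>.
[introduced dog]: functor dog : <t,<<e,<t,e>>,<e,t>>>, argument introduced : t; result <<e,<t,e>>,<e,t>>.
[[[often gave] idea] [introduced dog]]: functor [introduced dog] : <<e,<t,e>>,<e,t>>, argument [[often gave] idea] : <e,<t,e>>; result <e,t>.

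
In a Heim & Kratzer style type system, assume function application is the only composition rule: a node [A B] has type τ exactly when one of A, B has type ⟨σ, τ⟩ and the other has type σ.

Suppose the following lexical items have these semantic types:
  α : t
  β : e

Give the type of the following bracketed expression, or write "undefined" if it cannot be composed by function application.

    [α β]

[α β]: t with e — neither is a function whose domain matches the other; composition fails here.

undefined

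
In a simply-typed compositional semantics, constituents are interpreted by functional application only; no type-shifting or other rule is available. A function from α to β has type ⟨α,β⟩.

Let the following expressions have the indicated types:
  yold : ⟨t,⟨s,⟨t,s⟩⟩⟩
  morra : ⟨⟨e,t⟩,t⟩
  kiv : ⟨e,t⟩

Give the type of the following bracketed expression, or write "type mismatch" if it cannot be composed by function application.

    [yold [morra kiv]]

⟨s,⟨t,s⟩⟩

[morra kiv] — morra of type ⟨⟨e,t⟩,t⟩ combines with kiv of type ⟨e,t⟩: type t.
[yold [morra kiv]] — yold of type ⟨t,⟨s,⟨t,s⟩⟩⟩ combines with [morra kiv] of type t: type ⟨s,⟨t,s⟩⟩.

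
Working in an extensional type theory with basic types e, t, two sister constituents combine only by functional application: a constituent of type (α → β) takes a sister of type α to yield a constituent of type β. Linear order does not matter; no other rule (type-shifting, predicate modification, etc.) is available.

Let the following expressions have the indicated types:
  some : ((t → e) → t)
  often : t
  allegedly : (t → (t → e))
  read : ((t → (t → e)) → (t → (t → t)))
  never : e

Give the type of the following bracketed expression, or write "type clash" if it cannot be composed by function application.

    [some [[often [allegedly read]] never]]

type clash

[allegedly read]: functor read : ((t → (t → e)) → (t → (t → t))), argument allegedly : (t → (t → e)); result (t → (t → t)).
[often [allegedly read]]: functor [allegedly read] : (t → (t → t)), argument often : t; result (t → t).
At [[often [allegedly read]] never]: neither (t → t) nor e can take the other as argument; the node is ill-typed.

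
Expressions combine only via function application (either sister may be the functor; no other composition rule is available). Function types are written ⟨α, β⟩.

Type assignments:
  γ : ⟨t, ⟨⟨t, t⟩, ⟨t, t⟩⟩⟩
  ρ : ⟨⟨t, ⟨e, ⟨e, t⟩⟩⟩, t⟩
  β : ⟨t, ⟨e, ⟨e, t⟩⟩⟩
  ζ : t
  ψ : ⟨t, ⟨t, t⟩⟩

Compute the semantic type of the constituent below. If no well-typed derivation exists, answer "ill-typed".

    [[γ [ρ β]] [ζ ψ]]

⟨t, t⟩

[ρ β]: functor ρ : ⟨⟨t, ⟨e, ⟨e, t⟩⟩⟩, t⟩, argument β : ⟨t, ⟨e, ⟨e, t⟩⟩⟩; result t.
[γ [ρ β]]: functor γ : ⟨t, ⟨⟨t, t⟩, ⟨t, t⟩⟩⟩, argument [ρ β] : t; result ⟨⟨t, t⟩, ⟨t, t⟩⟩.
[ζ ψ]: functor ψ : ⟨t, ⟨t, t⟩⟩, argument ζ : t; result ⟨t, t⟩.
[[γ [ρ β]] [ζ ψ]]: functor [γ [ρ β]] : ⟨⟨t, t⟩, ⟨t, t⟩⟩, argument [ζ ψ] : ⟨t, t⟩; result ⟨t, t⟩.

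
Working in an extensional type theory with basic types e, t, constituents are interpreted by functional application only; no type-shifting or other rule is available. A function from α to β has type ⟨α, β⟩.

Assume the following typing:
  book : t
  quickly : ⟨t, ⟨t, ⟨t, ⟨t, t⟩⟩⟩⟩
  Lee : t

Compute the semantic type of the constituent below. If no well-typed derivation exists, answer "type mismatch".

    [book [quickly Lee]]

⟨t, ⟨t, t⟩⟩

At [quickly Lee], quickly : ⟨t, ⟨t, ⟨t, ⟨t, t⟩⟩⟩⟩ takes Lee : t, giving ⟨t, ⟨t, ⟨t, t⟩⟩⟩.
At [book [quickly Lee]], [quickly Lee] : ⟨t, ⟨t, ⟨t, t⟩⟩⟩ takes book : t, giving ⟨t, ⟨t, t⟩⟩.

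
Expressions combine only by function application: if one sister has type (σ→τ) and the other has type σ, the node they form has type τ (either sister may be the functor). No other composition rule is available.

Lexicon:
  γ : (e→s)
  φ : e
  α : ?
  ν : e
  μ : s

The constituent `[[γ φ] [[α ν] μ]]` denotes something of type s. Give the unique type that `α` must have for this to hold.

At [[γ φ] [[α ν] μ]] (required: s): [γ φ] is s, which is not a function with range s; hence [[α ν] μ] is the functor — type (s→s).
At [[α ν] μ] (required: (s→s)): μ is s, which is not a function with range (s→s); hence [α ν] is the functor — type (s→(s→s)).
At [α ν] (required: (s→(s→s))): ν is e, which is not a function with range (s→(s→s)); hence α is the functor — type (e→(s→(s→s))).

(e→(s→(s→s)))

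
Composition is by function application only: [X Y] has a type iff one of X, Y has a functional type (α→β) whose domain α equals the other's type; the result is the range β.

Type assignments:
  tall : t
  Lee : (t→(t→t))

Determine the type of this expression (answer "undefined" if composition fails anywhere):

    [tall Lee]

At [tall Lee], Lee : (t→(t→t)) takes tall : t, giving (t→t).

(t→t)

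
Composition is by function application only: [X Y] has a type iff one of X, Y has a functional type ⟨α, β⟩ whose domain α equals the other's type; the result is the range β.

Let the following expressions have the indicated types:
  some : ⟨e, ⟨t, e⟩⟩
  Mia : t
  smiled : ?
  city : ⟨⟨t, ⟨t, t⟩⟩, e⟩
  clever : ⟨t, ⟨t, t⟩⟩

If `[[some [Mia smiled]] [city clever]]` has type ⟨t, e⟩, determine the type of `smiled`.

[[some [Mia smiled]] [city clever]] is required to be ⟨t, e⟩. [city clever] : e cannot yield ⟨t, e⟩ as functor, so [some [Mia smiled]] : ⟨e, ⟨t, e⟩⟩.
[some [Mia smiled]] is required to be ⟨e, ⟨t, e⟩⟩. some : ⟨e, ⟨t, e⟩⟩ cannot yield ⟨e, ⟨t, e⟩⟩ as functor, so [Mia smiled] : ⟨⟨e, ⟨t, e⟩⟩, ⟨e, ⟨t, e⟩⟩⟩.
[Mia smiled] is required to be ⟨⟨e, ⟨t, e⟩⟩, ⟨e, ⟨t, e⟩⟩⟩. Mia : t cannot yield ⟨⟨e, ⟨t, e⟩⟩, ⟨e, ⟨t, e⟩⟩⟩ as functor, so smiled : ⟨t, ⟨⟨e, ⟨t, e⟩⟩, ⟨e, ⟨t, e⟩⟩⟩⟩.

⟨t, ⟨⟨e, ⟨t, e⟩⟩, ⟨e, ⟨t, e⟩⟩⟩⟩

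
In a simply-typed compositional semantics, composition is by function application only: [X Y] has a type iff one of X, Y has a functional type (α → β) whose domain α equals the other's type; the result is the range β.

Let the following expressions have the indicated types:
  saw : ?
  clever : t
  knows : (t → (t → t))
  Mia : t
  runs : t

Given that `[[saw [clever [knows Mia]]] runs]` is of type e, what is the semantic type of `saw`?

[[saw [clever [knows Mia]]] runs] must have type e. The sister runs has type t; that is not a function onto e, so [saw [clever [knows Mia]]] must be the functor, of type (t → e).
[saw [clever [knows Mia]]] must have type (t → e). The sister [clever [knows Mia]] has type t; that is not a function onto (t → e), so saw must be the functor, of type (t → (t → e)).

(t → (t → e))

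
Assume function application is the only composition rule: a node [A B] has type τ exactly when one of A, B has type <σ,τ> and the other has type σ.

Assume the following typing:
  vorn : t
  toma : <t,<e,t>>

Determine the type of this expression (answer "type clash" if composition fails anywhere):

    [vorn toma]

<e,t>

[vorn toma] — toma of type <t,<e,t>> combines with vorn of type t: type <e,t>.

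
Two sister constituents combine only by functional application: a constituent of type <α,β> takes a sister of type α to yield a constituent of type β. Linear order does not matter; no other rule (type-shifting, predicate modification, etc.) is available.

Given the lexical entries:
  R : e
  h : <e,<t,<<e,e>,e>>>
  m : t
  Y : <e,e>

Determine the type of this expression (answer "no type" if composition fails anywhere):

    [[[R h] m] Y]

[R h] — h of type <e,<t,<<e,e>,e>>> combines with R of type e: type <t,<<e,e>,e>>.
[[R h] m] — [R h] of type <t,<<e,e>,e>> combines with m of type t: type <<e,e>,e>.
[[[R h] m] Y] — [[R h] m] of type <<e,e>,e> combines with Y of type <e,e>: type e.

e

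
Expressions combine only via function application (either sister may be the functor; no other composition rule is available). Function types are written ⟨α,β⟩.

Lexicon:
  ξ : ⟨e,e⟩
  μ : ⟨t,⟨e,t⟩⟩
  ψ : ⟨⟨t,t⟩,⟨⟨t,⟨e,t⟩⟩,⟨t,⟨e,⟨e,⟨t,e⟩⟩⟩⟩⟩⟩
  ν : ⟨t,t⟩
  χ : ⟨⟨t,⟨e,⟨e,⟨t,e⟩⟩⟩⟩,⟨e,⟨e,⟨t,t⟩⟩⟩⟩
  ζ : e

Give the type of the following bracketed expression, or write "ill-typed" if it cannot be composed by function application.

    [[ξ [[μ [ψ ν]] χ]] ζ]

ill-typed

At [ψ ν], ψ : ⟨⟨t,t⟩,⟨⟨t,⟨e,t⟩⟩,⟨t,⟨e,⟨e,⟨t,e⟩⟩⟩⟩⟩⟩ takes ν : ⟨t,t⟩, giving ⟨⟨t,⟨e,t⟩⟩,⟨t,⟨e,⟨e,⟨t,e⟩⟩⟩⟩⟩.
At [μ [ψ ν]], [ψ ν] : ⟨⟨t,⟨e,t⟩⟩,⟨t,⟨e,⟨e,⟨t,e⟩⟩⟩⟩⟩ takes μ : ⟨t,⟨e,t⟩⟩, giving ⟨t,⟨e,⟨e,⟨t,e⟩⟩⟩⟩.
At [[μ [ψ ν]] χ], χ : ⟨⟨t,⟨e,⟨e,⟨t,e⟩⟩⟩⟩,⟨e,⟨e,⟨t,t⟩⟩⟩⟩ takes [μ [ψ ν]] : ⟨t,⟨e,⟨e,⟨t,e⟩⟩⟩⟩, giving ⟨e,⟨e,⟨t,t⟩⟩⟩.
[ξ [[μ [ψ ν]] χ]]: ⟨e,e⟩ with ⟨e,⟨e,⟨t,t⟩⟩⟩ — neither is a function whose domain matches the other; composition fails here.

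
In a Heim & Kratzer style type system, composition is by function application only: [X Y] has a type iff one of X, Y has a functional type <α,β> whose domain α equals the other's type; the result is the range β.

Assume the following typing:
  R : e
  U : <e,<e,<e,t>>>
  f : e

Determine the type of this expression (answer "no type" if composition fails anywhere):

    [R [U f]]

At [U f], U : <e,<e,<e,t>>> takes f : e, giving <e,<e,t>>.
At [R [U f]], [U f] : <e,<e,t>> takes R : e, giving <e,t>.

<e,t>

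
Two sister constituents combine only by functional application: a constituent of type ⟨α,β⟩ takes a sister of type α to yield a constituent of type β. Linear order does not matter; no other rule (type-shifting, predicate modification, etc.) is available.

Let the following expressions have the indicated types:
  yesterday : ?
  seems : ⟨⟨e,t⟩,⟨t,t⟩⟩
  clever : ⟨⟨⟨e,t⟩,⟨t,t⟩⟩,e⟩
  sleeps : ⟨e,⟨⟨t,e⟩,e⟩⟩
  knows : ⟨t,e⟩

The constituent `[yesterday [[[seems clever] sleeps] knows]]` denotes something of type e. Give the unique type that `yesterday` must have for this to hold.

[yesterday [[[seems clever] sleeps] knows]] must have type e. The sister [[[seems clever] sleeps] knows] has type e; that is not a function onto e, so yesterday must be the functor, of type ⟨e,e⟩.

⟨e,e⟩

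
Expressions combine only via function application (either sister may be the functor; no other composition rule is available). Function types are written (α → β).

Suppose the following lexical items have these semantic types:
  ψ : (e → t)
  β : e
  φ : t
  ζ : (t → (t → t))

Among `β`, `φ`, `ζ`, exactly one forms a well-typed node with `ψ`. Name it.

β — combines: ψ : (e → t) takes β : e as argument, giving t.
φ : t — ψ needs e; φ needs nothing (atomic); neither fits.
ζ : (t → (t → t)) — ψ needs e; ζ needs t; neither fits.

β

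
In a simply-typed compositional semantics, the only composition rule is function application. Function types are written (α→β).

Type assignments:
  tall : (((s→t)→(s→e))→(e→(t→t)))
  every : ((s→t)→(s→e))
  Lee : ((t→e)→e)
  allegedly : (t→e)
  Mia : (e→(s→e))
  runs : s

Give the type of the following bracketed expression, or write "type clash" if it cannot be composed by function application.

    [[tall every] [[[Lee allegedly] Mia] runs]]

(t→t)

[tall every]: tall is (((s→t)→(s→e))→(e→(t→t))), every is ((s→t)→(s→e)); result (e→(t→t)).
[Lee allegedly]: Lee is ((t→e)→e), allegedly is (t→e); result e.
[[Lee allegedly] Mia]: Mia is (e→(s→e)), [Lee allegedly] is e; result (s→e).
[[[Lee allegedly] Mia] runs]: [[Lee allegedly] Mia] is (s→e), runs is s; result e.
[[tall every] [[[Lee allegedly] Mia] runs]]: [tall every] is (e→(t→t)), [[[Lee allegedly] Mia] runs] is e; result (t→t).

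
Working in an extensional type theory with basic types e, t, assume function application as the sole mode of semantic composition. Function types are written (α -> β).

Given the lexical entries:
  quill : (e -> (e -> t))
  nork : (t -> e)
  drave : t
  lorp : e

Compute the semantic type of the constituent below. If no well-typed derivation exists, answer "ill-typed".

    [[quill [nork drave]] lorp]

[nork drave] — nork of type (t -> e) combines with drave of type t: type e.
[quill [nork drave]] — quill of type (e -> (e -> t)) combines with [nork drave] of type e: type (e -> t).
[[quill [nork drave]] lorp] — [quill [nork drave]] of type (e -> t) combines with lorp of type e: type t.

t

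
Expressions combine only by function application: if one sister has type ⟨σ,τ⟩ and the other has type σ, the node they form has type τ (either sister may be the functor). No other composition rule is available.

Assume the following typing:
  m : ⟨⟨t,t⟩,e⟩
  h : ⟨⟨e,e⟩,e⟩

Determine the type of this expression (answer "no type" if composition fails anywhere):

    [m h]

no type

At [m h]: neither ⟨⟨t,t⟩,e⟩ nor ⟨⟨e,e⟩,e⟩ can take the other as argument; the node is ill-typed.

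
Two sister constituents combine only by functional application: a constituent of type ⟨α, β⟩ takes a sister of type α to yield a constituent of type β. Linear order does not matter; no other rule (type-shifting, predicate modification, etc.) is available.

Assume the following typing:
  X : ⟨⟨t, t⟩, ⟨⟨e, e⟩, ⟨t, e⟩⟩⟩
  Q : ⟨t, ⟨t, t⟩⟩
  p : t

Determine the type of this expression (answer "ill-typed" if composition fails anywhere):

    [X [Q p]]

[Q p]: Q is ⟨t, ⟨t, t⟩⟩, p is t; result ⟨t, t⟩.
[X [Q p]]: X is ⟨⟨t, t⟩, ⟨⟨e, e⟩, ⟨t, e⟩⟩⟩, [Q p] is ⟨t, t⟩; result ⟨⟨e, e⟩, ⟨t, e⟩⟩.

⟨⟨e, e⟩, ⟨t, e⟩⟩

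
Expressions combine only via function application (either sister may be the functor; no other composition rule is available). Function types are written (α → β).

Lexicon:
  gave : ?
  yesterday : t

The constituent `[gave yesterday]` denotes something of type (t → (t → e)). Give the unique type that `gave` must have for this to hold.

(t → (t → (t → e)))

[gave yesterday] must have type (t → (t → e)). The sister yesterday has type t; that is not a function onto (t → (t → e)), so gave must be the functor, of type (t → (t → (t → e))).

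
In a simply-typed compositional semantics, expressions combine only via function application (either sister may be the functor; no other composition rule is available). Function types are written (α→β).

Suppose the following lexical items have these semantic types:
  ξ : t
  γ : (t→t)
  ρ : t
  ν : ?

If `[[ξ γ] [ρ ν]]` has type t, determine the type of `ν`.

(t→(t→t))

For [[ξ γ] [ρ ν]] to have type t with [ξ γ] of type t, [ρ ν] must be the function: [ρ ν] : (t→t).
For [ρ ν] to have type (t→t) with ρ of type t, ν must be the function: ν : (t→(t→t)).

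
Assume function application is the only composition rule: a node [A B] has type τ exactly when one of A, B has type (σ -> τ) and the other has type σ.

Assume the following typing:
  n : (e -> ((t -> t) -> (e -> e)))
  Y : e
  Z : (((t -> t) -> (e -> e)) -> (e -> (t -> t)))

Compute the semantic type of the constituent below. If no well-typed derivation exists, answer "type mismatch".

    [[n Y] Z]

(e -> (t -> t))

At [n Y], n : (e -> ((t -> t) -> (e -> e))) takes Y : e, giving ((t -> t) -> (e -> e)).
At [[n Y] Z], Z : (((t -> t) -> (e -> e)) -> (e -> (t -> t))) takes [n Y] : ((t -> t) -> (e -> e)), giving (e -> (t -> t)).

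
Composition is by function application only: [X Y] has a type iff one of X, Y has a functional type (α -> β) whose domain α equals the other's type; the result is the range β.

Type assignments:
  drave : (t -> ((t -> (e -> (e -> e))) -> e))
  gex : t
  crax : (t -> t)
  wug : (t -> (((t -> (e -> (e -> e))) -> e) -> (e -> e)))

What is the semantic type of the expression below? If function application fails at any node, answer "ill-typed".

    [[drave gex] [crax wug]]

[drave gex]: drave is (t -> ((t -> (e -> (e -> e))) -> e)), gex is t; result ((t -> (e -> (e -> e))) -> e).
At [crax wug]: neither (t -> t) nor (t -> (((t -> (e -> (e -> e))) -> e) -> (e -> e))) can take the other as argument; the node is ill-typed.

ill-typed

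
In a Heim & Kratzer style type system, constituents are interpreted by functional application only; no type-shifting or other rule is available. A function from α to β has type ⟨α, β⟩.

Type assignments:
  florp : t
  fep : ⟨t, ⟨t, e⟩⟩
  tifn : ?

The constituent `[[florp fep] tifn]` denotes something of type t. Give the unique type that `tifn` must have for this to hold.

⟨⟨t, e⟩, t⟩

For [[florp fep] tifn] to have type t with [florp fep] of type ⟨t, e⟩, tifn must be the function: tifn : ⟨⟨t, e⟩, t⟩.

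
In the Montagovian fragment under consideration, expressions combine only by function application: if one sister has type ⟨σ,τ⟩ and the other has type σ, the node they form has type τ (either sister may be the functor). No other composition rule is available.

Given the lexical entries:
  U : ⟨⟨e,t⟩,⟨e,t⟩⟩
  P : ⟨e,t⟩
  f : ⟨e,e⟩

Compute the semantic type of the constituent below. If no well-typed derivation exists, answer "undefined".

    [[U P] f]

undefined

[U P]: functor U : ⟨⟨e,t⟩,⟨e,t⟩⟩, argument P : ⟨e,t⟩; result ⟨e,t⟩.
At [[U P] f]: neither ⟨e,t⟩ nor ⟨e,e⟩ can take the other as argument; the node is ill-typed.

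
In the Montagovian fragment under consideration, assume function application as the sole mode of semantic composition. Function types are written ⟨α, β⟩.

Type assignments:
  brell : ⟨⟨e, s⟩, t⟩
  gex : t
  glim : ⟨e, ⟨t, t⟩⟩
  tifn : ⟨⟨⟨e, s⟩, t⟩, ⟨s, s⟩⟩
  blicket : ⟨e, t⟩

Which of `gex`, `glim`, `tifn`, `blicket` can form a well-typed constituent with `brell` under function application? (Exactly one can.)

tifn

gex : t — does not combine with brell.
glim : ⟨e, ⟨t, t⟩⟩ — does not combine with brell.
tifn — combines: tifn : ⟨⟨⟨e, s⟩, t⟩, ⟨s, s⟩⟩ takes brell : ⟨⟨e, s⟩, t⟩ as argument, giving ⟨s, s⟩.
blicket : ⟨e, t⟩ — does not combine with brell.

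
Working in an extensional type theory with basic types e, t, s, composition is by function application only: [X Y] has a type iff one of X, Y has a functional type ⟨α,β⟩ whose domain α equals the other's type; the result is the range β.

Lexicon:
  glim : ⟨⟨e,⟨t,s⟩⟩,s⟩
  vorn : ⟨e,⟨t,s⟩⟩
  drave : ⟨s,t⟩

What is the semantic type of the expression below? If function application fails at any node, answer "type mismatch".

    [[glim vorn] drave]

t

[glim vorn]: functor glim : ⟨⟨e,⟨t,s⟩⟩,s⟩, argument vorn : ⟨e,⟨t,s⟩⟩; result s.
[[glim vorn] drave]: functor drave : ⟨s,t⟩, argument [glim vorn] : s; result t.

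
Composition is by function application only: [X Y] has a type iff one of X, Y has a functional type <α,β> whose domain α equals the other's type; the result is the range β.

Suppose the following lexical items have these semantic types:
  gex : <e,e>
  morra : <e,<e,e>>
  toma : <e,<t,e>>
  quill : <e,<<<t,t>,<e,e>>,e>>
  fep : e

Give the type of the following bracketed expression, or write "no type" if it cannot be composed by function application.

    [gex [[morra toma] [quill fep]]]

no type

At [morra toma]: neither <e,<e,e>> nor <e,<t,e>> can take the other as argument; the node is ill-typed.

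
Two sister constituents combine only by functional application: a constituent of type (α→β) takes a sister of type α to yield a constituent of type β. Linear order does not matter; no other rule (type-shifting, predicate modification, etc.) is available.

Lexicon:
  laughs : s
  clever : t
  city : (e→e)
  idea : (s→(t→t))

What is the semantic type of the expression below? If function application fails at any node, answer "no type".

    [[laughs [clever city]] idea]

no type

At [clever city]: neither t nor (e→e) can take the other as argument; the node is ill-typed.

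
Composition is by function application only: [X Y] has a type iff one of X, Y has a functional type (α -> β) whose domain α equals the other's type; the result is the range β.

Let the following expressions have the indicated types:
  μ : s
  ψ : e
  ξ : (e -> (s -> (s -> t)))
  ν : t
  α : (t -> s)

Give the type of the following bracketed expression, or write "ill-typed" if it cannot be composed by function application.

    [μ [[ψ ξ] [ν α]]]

t

[ψ ξ] — ξ of type (e -> (s -> (s -> t))) combines with ψ of type e: type (s -> (s -> t)).
[ν α] — α of type (t -> s) combines with ν of type t: type s.
[[ψ ξ] [ν α]] — [ψ ξ] of type (s -> (s -> t)) combines with [ν α] of type s: type (s -> t).
[μ [[ψ ξ] [ν α]]] — [[ψ ξ] [ν α]] of type (s -> t) combines with μ of type s: type t.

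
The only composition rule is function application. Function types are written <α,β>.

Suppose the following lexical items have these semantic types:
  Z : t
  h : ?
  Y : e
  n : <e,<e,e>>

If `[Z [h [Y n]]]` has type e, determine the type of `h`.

[Z [h [Y n]]] is required to be e. Z : t cannot yield e as functor, so [h [Y n]] : <t,e>.
[h [Y n]] is required to be <t,e>. [Y n] : <e,e> cannot yield <t,e> as functor, so h : <<e,e>,<t,e>>.

<<e,e>,<t,e>>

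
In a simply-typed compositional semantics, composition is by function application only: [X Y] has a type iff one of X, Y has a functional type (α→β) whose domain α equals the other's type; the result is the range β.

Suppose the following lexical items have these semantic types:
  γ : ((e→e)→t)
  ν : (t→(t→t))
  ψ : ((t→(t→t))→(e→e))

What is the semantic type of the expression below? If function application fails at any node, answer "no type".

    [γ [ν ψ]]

t

[ν ψ]: ψ is ((t→(t→t))→(e→e)), ν is (t→(t→t)); result (e→e).
[γ [ν ψ]]: γ is ((e→e)→t), [ν ψ] is (e→e); result t.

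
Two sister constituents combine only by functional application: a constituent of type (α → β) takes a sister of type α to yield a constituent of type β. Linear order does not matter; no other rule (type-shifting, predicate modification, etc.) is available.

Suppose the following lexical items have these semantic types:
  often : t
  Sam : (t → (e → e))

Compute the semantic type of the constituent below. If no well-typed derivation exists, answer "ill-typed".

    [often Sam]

[often Sam]: (t → (e → e)) applied to t yields (e → e).

(e → e)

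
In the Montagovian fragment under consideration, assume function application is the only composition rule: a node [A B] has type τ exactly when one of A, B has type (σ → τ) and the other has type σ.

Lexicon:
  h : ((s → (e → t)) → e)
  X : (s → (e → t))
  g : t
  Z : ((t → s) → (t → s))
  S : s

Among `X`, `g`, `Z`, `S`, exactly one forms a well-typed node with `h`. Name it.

X — combines: h : ((s → (e → t)) → e) takes X : (s → (e → t)) as argument, giving e.
g : t — h needs (s → (e → t)); g needs nothing (atomic); neither fits.
Z : ((t → s) → (t → s)) — h needs (s → (e → t)); Z needs (t → s); neither fits.
S : s — h needs (s → (e → t)); S needs nothing (atomic); neither fits.

X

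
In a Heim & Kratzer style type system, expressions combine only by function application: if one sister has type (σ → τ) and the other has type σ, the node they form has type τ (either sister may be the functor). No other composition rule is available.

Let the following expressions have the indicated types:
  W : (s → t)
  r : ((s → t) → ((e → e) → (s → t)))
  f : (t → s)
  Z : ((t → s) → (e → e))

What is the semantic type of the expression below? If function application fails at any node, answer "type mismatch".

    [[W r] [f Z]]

At [W r], r : ((s → t) → ((e → e) → (s → t))) takes W : (s → t), giving ((e → e) → (s → t)).
At [f Z], Z : ((t → s) → (e → e)) takes f : (t → s), giving (e → e).
At [[W r] [f Z]], [W r] : ((e → e) → (s → t)) takes [f Z] : (e → e), giving (s → t).

(s → t)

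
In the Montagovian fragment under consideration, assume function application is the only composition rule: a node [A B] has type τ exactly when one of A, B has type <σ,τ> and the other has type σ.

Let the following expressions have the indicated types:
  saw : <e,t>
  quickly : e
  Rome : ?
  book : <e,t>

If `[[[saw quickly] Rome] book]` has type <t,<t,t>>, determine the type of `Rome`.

<t,<<e,t>,<t,<t,t>>>>

At [[[saw quickly] Rome] book] (required: <t,<t,t>>): book is <e,t>, which is not a function with range <t,<t,t>>; hence [[saw quickly] Rome] is the functor — type <<e,t>,<t,<t,t>>>.
At [[saw quickly] Rome] (required: <<e,t>,<t,<t,t>>>): [saw quickly] is t, which is not a function with range <<e,t>,<t,<t,t>>>; hence Rome is the functor — type <t,<<e,t>,<t,<t,t>>>>.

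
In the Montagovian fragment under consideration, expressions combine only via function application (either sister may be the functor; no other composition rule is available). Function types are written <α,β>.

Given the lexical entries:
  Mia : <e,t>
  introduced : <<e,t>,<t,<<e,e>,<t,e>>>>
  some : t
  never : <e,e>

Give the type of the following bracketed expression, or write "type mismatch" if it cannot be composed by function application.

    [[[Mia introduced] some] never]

<t,e>

[Mia introduced]: <<e,t>,<t,<<e,e>,<t,e>>>> applied to <e,t> yields <t,<<e,e>,<t,e>>>.
[[Mia introduced] some]: <t,<<e,e>,<t,e>>> applied to t yields <<e,e>,<t,e>>.
[[[Mia introduced] some] never]: <<e,e>,<t,e>> applied to <e,e> yields <t,e>.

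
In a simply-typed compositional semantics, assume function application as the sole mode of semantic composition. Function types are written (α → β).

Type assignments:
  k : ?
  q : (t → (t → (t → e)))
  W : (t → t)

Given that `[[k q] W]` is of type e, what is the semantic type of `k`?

((t → (t → (t → e))) → ((t → t) → e))

For [[k q] W] to have type e with W of type (t → t), [k q] must be the function: [k q] : ((t → t) → e).
For [k q] to have type ((t → t) → e) with q of type (t → (t → (t → e))), k must be the function: k : ((t → (t → (t → e))) → ((t → t) → e)).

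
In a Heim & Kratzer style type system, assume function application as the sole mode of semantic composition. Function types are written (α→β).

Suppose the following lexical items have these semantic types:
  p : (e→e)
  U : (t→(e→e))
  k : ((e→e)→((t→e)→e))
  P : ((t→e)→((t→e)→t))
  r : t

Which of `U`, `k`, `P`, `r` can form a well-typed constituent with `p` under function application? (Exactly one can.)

k

U : (t→(e→e)) — neither side's domain matches the other.
k — combines: k : ((e→e)→((t→e)→e)) takes p : (e→e) as argument, giving ((t→e)→e).
P : ((t→e)→((t→e)→t)) — neither side's domain matches the other.
r : t — neither side's domain matches the other.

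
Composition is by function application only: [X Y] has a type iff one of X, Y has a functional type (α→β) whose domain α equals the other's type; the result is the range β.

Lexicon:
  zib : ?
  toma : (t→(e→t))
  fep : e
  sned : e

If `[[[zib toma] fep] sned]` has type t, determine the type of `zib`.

((t→(e→t))→(e→(e→t)))

[[[zib toma] fep] sned] must have type t. The sister sned has type e; that is not a function onto t, so [[zib toma] fep] must be the functor, of type (e→t).
[[zib toma] fep] must have type (e→t). The sister fep has type e; that is not a function onto (e→t), so [zib toma] must be the functor, of type (e→(e→t)).
[zib toma] must have type (e→(e→t)). The sister toma has type (t→(e→t)); that is not a function onto (e→(e→t)), so zib must be the functor, of type ((t→(e→t))→(e→(e→t))).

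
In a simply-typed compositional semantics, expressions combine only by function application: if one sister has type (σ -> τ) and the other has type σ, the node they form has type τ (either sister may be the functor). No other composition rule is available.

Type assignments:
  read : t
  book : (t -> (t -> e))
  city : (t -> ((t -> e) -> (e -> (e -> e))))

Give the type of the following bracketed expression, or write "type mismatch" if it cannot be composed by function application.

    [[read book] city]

[read book] — book of type (t -> (t -> e)) combines with read of type t: type (t -> e).
At [[read book] city]: neither (t -> e) nor (t -> ((t -> e) -> (e -> (e -> e)))) can take the other as argument; the node is ill-typed.

type mismatch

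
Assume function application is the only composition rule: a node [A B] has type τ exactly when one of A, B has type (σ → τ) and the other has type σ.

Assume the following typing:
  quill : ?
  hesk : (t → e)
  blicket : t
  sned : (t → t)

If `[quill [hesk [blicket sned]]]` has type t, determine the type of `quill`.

For [quill [hesk [blicket sned]]] to have type t with [hesk [blicket sned]] of type e, quill must be the function: quill : (e → t).

(e → t)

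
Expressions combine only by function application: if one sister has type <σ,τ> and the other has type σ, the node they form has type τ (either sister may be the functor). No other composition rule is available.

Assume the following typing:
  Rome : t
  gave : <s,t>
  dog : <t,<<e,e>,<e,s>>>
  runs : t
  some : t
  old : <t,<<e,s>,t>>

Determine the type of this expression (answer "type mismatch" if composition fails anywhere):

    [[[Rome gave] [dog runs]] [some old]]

type mismatch

At [Rome gave]: neither t nor <s,t> can take the other as argument; the node is ill-typed.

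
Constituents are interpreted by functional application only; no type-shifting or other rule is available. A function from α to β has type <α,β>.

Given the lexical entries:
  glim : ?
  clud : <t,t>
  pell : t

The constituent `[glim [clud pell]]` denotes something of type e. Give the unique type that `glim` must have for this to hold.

<t,e>

At [glim [clud pell]] (required: e): [clud pell] is t, which is not a function with range e; hence glim is the functor — type <t,e>.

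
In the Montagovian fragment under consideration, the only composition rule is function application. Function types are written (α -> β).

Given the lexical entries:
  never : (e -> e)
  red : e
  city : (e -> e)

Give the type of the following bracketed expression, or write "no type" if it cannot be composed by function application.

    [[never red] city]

e

At [never red], never : (e -> e) takes red : e, giving e.
At [[never red] city], city : (e -> e) takes [never red] : e, giving e.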